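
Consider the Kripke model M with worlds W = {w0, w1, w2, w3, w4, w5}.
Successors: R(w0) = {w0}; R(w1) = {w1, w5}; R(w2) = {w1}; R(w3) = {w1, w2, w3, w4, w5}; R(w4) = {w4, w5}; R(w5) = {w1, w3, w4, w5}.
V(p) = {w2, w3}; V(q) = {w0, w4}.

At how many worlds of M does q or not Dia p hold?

4

Let φ = q or not Dia p. Evaluate φ at each world:
  w0 (successors {w0}): φ is true.
  w1 (successors {w1, w5}): φ is true.
  w2 (successors {w1}): φ is true.
  w3 (successors {w1, w2, w3, w4, w5}): φ is false.
  w4 (successors {w4, w5}): φ is true.
  w5 (successors {w1, w3, w4, w5}): φ is false.
For instance, at w2:
  At w2: q is false, not Dia p is true, so q or not Dia p is true.
    At w2: Dia p is false, so not Dia p is true.
      At w2: Dia p requires p at some successor in {w1}.
        At w1: p is false.
      So Dia p is false at w2.
Satisfying worlds: {w0, w1, w2, w4}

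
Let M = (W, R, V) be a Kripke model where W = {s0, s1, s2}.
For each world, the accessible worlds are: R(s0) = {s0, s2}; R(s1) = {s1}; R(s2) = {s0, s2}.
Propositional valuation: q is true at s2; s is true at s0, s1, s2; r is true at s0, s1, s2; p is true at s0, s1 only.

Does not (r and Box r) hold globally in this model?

Let φ = not (r and Box r). Evaluate φ at each world:
  s0 (successors {s0, s2}): φ is false.
  s1 (successors {s1}): φ is false.
  s2 (successors {s0, s2}): φ is false.
Detail at s0 (counterexample):
  At s0: r and Box r is true, so not (r and Box r) is false.
    At s0: r is true, Box r is true, so r and Box r is true.
      At s0: Box r requires r at every successor {s0, s2}.
        At s0: r is true.
        At s2: r is true.
      So Box r is true at s0.

No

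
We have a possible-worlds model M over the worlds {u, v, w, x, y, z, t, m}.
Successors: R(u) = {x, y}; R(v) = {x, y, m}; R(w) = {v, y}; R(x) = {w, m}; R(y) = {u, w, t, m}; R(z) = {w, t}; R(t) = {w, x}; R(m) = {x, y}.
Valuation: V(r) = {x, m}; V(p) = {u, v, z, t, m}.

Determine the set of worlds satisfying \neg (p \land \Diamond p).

Let φ = \neg (p \land \Diamond p). Evaluate φ at each world:
  u (successors {x, y}): φ is true.
  v (successors {x, y, m}): φ is false.
  w (successors {v, y}): φ is true.
  x (successors {w, m}): φ is true.
  y (successors {u, w, t, m}): φ is true.
  z (successors {w, t}): φ is false.
  t (successors {w, x}): φ is true.
  m (successors {x, y}): φ is true.
For instance, at x:
  At x: p \land \Diamond p is false, so \neg (p \land \Diamond p) is true.
    At x: p is false, \Diamond p is true, so p \land \Diamond p is false.
      At x: \Diamond p requires p at some successor in {w, m}.
        p holds at m, so \Diamond p is true at x.
Satisfying worlds: {u, w, x, y, t, m}

u, w, x, y, t, m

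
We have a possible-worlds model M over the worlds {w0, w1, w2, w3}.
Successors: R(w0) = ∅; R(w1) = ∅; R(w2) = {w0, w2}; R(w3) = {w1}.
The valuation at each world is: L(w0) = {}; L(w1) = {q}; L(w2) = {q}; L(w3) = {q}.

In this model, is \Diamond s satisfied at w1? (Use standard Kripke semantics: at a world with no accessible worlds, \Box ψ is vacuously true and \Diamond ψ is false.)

At w1: no accessible worlds, so \Diamond s is false.

No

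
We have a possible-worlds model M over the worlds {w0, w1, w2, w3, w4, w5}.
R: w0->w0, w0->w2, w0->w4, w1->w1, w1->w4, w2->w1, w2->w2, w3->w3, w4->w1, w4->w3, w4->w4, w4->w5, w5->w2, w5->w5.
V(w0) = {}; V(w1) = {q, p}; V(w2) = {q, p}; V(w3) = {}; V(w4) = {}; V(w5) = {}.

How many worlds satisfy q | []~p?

3

Recall that []ψ holds at a world iff ψ holds at every accessible world, and <>ψ holds iff ψ holds at some accessible world.
Let φ = q | []~p. Evaluate φ at each world:
  w0 (successors {w0, w2, w4}): φ is false.
  w1 (successors {w1, w4}): φ is true.
  w2 (successors {w1, w2}): φ is true.
  w3 (successors {w3}): φ is true.
  w4 (successors {w1, w3, w4, w5}): φ is false.
  w5 (successors {w2, w5}): φ is false.
For instance, at w2:
  At w2: q is true, []~p is false, so q | []~p is true.
    At w2: []~p requires ~p at every successor {w1, w2}.
      ~p fails at w1, so []~p is false at w2.
Satisfying worlds: {w1, w2, w3}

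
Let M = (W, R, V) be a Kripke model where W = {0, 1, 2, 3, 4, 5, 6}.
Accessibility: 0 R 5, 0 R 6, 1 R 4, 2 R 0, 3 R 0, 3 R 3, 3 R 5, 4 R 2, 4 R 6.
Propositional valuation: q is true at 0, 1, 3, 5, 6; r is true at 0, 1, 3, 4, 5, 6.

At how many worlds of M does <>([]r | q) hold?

4

Let φ = <>([]r | q). Evaluate φ at each world:
  0 (successors {5, 6}): φ is true.
  1 (successors {4}): φ is false.
  2 (successors {0}): φ is true.
  3 (successors {0, 3, 5}): φ is true.
  4 (successors {2, 6}): φ is true.
  5 (successors ∅): φ is false.
  6 (successors ∅): φ is false.
For instance, at 4:
  At 4: <>([]r | q) requires []r | q at some successor in {2, 6}.
    []r | q holds at 2, so <>([]r | q) is true at 4.
      At 2: []r is true, q is false, so []r | q is true.
Satisfying worlds: {0, 2, 3, 4}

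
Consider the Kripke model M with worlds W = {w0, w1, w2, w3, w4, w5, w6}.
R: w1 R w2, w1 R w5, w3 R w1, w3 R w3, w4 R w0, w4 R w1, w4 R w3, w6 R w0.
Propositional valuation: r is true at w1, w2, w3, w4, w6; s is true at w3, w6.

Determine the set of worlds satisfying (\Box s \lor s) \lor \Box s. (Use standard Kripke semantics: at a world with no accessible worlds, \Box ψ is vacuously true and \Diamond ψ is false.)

w0, w2, w3, w5, w6

Let φ = (\Box s \lor s) \lor \Box s. Evaluate φ at each world:
  w0 (successors ∅): φ is true.
  w1 (successors {w2, w5}): φ is false.
  w2 (successors ∅): φ is true.
  w3 (successors {w1, w3}): φ is true.
  w4 (successors {w0, w1, w3}): φ is false.
  w5 (successors ∅): φ is true.
  w6 (successors {w0}): φ is true.
For instance, at w4:
  At w4: \Box s \lor s is false, \Box s is false, so (\Box s \lor s) \lor \Box s is false.
    At w4: \Box s is false, s is false, so \Box s \lor s is false.
      At w4: \Box s requires s at every successor {w0, w1, w3}.
        s fails at w0, so \Box s is false at w4.
    At w4: \Box s requires s at every successor {w0, w1, w3}.
      s fails at w0, so \Box s is false at w4.
Satisfying worlds: {w0, w2, w3, w5, w6}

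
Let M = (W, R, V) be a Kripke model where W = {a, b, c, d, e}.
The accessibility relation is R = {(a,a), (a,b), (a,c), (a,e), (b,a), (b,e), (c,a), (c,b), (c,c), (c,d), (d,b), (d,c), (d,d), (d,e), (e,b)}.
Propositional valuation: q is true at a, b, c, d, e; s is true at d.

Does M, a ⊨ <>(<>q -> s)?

No

Recall that <>ψ holds at a world iff ψ holds at some accessible world.
At a: <>(<>q -> s) requires <>q -> s at some successor in {a, b, c, e}.
  At a: <>q -> s is false.
  At b: <>q -> s is false.
  At c: <>q -> s is false.
  At e: <>q -> s is false.
So <>(<>q -> s) is false at a.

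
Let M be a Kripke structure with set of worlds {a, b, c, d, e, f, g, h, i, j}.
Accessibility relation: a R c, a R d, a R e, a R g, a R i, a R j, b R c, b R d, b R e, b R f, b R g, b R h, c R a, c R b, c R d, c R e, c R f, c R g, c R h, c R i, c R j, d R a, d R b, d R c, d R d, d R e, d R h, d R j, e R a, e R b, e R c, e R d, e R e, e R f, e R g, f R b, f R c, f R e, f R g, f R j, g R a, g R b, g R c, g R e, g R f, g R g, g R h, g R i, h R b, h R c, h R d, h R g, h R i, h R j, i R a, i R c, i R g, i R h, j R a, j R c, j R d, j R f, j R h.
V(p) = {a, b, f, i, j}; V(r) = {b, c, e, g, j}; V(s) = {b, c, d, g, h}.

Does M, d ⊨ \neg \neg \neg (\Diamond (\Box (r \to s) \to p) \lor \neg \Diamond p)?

At d: \neg \neg (\Diamond (\Box (r \to s) \to p) \lor \neg \Diamond p) is true, so \neg \neg \neg (\Diamond (\Box (r \to s) \to p) \lor \neg \Diamond p) is false.
  At d: \neg (\Diamond (\Box (r \to s) \to p) \lor \neg \Diamond p) is false, so \neg \neg (\Diamond (\Box (r \to s) \to p) \lor \neg \Diamond p) is true.
    At d: \Diamond (\Box (r \to s) \to p) \lor \neg \Diamond p is true, so \neg (\Diamond (\Box (r \to s) \to p) \lor \neg \Diamond p) is false.
      At d: \Diamond (\Box (r \to s) \to p) is true, \neg \Diamond p is false, so \Diamond (\Box (r \to s) \to p) \lor \neg \Diamond p is true.

No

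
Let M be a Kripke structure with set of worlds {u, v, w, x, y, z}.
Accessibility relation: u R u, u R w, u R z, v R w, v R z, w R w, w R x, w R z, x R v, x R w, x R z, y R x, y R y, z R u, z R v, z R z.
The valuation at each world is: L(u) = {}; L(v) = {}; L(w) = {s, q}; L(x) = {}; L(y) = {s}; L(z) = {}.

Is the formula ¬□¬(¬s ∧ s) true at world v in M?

No

Recall that □ψ holds at a world iff ψ holds at every accessible world, and ◇ψ holds iff ψ holds at some accessible world.
At v: □¬(¬s ∧ s) is true, so ¬□¬(¬s ∧ s) is false.
  At v: □¬(¬s ∧ s) requires ¬(¬s ∧ s) at every successor {w, z}.
    At w: ¬(¬s ∧ s) is true.
    At z: ¬(¬s ∧ s) is true.
  So □¬(¬s ∧ s) is true at v.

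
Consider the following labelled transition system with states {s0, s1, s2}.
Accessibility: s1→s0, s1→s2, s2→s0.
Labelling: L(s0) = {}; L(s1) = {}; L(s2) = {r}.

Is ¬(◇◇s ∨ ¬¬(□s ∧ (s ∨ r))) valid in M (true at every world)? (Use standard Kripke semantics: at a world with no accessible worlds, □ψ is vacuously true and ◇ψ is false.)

Let φ = ¬(◇◇s ∨ ¬¬(□s ∧ (s ∨ r))). Evaluate φ at each world:
  s0 (successors ∅): φ is true.
  s1 (successors {s0, s2}): φ is true.
  s2 (successors {s0}): φ is true.
For instance, at s2:
  At s2: ◇◇s ∨ ¬¬(□s ∧ (s ∨ r)) is false, so ¬(◇◇s ∨ ¬¬(□s ∧ (s ∨ r))) is true.
    At s2: ◇◇s is false, ¬¬(□s ∧ (s ∨ r)) is false, so ◇◇s ∨ ¬¬(□s ∧ (s ∨ r)) is false.
      At s2: ◇◇s requires ◇s at some successor in {s0}.
        At s0: ◇s is false.
      So ◇◇s is false at s2.
      At s2: ¬(□s ∧ (s ∨ r)) is true, so ¬¬(□s ∧ (s ∨ r)) is false.

Yes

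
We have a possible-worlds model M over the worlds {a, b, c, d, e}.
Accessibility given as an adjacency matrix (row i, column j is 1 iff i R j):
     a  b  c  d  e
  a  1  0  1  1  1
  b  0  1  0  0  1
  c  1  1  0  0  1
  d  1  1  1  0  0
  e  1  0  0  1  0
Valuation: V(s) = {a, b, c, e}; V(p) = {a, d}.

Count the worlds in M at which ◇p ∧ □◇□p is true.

1

Let φ = ◇p ∧ □◇□p. Evaluate φ at each world:
  a (successors {a, c, d, e}): φ is false.
  b (successors {b, e}): φ is false.
  c (successors {a, b, e}): φ is false.
  d (successors {a, b, c}): φ is true.
  e (successors {a, d}): φ is false.
For instance, at c:
  At c: ◇p is true, □◇□p is false, so ◇p ∧ □◇□p is false.
    At c: ◇p requires p at some successor in {a, b, e}.
      p holds at a, so ◇p is true at c.
    At c: □◇□p requires ◇□p at every successor {a, b, e}.
      ◇□p fails at e, so □◇□p is false at c.
Satisfying worlds: {d}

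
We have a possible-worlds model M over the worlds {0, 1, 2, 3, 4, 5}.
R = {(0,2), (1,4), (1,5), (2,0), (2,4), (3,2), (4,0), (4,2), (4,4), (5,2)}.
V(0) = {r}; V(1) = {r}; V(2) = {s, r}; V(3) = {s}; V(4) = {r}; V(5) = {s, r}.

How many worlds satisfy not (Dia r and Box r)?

0

Let φ = not (Dia r and Box r). Evaluate φ at each world:
  0 (successors {2}): φ is false.
  1 (successors {4, 5}): φ is false.
  2 (successors {0, 4}): φ is false.
  3 (successors {2}): φ is false.
  4 (successors {0, 2, 4}): φ is false.
  5 (successors {2}): φ is false.
For instance, at 1:
  At 1: Dia r and Box r is true, so not (Dia r and Box r) is false.
    At 1: Dia r is true, Box r is true, so Dia r and Box r is true.
      At 1: Dia r requires r at some successor in {4, 5}.
        r holds at 4, so Dia r is true at 1.
      At 1: Box r requires r at every successor {4, 5}.
        At 4: r is true.
        At 5: r is true.
      So Box r is true at 1.
Satisfying worlds: none.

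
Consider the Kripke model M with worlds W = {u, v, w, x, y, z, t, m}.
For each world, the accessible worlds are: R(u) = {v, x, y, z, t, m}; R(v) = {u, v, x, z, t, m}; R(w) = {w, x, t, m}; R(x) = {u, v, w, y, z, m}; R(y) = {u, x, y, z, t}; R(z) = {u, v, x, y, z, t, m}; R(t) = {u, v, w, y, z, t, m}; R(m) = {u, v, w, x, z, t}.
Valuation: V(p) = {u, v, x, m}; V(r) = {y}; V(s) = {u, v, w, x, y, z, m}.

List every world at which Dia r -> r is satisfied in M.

v, w, y, m

Let φ = Dia r -> r. Evaluate φ at each world:
  u (successors {v, x, y, z, t, m}): φ is false.
  v (successors {u, v, x, z, t, m}): φ is true.
  w (successors {w, x, t, m}): φ is true.
  x (successors {u, v, w, y, z, m}): φ is false.
  y (successors {u, x, y, z, t}): φ is true.
  z (successors {u, v, x, y, z, t, m}): φ is false.
  t (successors {u, v, w, y, z, t, m}): φ is false.
  m (successors {u, v, w, x, z, t}): φ is true.
For instance, at t:
  At t: Dia r is true, r is false, so Dia r -> r is false.
    At t: Dia r requires r at some successor in {u, v, w, y, z, t, m}.
      r holds at y, so Dia r is true at t.
Satisfying worlds: {v, w, y, m}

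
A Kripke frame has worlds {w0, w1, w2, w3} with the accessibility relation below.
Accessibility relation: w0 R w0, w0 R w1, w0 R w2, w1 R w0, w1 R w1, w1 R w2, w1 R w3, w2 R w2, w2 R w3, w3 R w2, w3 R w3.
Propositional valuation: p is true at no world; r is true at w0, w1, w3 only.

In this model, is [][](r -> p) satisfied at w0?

No

Recall that []ψ holds at a world iff ψ holds at every accessible world, and <>ψ holds iff ψ holds at some accessible world.
At w0: [][](r -> p) requires [](r -> p) at every successor {w0, w1, w2}.
  [](r -> p) fails at w0, so [][](r -> p) is false at w0.
    At w0: [](r -> p) requires r -> p at every successor {w0, w1, w2}.
      r -> p fails at w0, so [](r -> p) is false at w0.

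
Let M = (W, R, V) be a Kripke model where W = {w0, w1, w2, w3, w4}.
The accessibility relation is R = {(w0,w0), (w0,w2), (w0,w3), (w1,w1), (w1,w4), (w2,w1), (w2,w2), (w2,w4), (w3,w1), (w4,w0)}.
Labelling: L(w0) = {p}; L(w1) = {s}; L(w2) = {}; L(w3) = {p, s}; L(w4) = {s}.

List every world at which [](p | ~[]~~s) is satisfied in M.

Let φ = [](p | ~[]~~s). Evaluate φ at each world:
  w0 (successors {w0, w2, w3}): φ is true.
  w1 (successors {w1, w4}): φ is false.
  w2 (successors {w1, w2, w4}): φ is false.
  w3 (successors {w1}): φ is false.
  w4 (successors {w0}): φ is true.
For instance, at w2:
  At w2: [](p | ~[]~~s) requires p | ~[]~~s at every successor {w1, w2, w4}.
    p | ~[]~~s fails at w1, so [](p | ~[]~~s) is false at w2.
      At w1: p is false, ~[]~~s is false, so p | ~[]~~s is false.
Satisfying worlds: {w0, w4}

w0, w4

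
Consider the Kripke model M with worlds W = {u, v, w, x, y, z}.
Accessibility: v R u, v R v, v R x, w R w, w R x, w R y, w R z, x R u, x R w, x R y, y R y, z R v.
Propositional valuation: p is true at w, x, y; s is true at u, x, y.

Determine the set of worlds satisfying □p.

u, y

Recall that □ψ holds at a world iff ψ holds at every accessible world, and ◇ψ holds iff ψ holds at some accessible world.
Let φ = □p. Evaluate φ at each world:
  u (successors ∅): φ is true.
  v (successors {u, v, x}): φ is false.
  w (successors {w, x, y, z}): φ is false.
  x (successors {u, w, y}): φ is false.
  y (successors {y}): φ is true.
  z (successors {v}): φ is false.
For instance, at y:
  At y: □p requires p at every successor {y}.
    At y: p is true.
  So □p is true at y.
Satisfying worlds: {u, y}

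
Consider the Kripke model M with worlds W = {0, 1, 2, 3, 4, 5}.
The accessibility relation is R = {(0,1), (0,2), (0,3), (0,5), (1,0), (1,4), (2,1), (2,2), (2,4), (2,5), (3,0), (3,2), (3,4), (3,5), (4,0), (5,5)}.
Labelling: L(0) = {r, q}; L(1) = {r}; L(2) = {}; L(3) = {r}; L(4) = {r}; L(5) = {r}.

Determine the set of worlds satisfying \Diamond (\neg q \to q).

1, 3, 4

Recall that \Diamond ψ holds at a world iff ψ holds at some accessible world.
Let φ = \Diamond (\neg q \to q). Evaluate φ at each world:
  0 (successors {1, 2, 3, 5}): φ is false.
  1 (successors {0, 4}): φ is true.
  2 (successors {1, 2, 4, 5}): φ is false.
  3 (successors {0, 2, 4, 5}): φ is true.
  4 (successors {0}): φ is true.
  5 (successors {5}): φ is false.
For instance, at 1:
  At 1: \Diamond (\neg q \to q) requires \neg q \to q at some successor in {0, 4}.
    \neg q \to q holds at 0, so \Diamond (\neg q \to q) is true at 1.
Satisfying worlds: {1, 3, 4}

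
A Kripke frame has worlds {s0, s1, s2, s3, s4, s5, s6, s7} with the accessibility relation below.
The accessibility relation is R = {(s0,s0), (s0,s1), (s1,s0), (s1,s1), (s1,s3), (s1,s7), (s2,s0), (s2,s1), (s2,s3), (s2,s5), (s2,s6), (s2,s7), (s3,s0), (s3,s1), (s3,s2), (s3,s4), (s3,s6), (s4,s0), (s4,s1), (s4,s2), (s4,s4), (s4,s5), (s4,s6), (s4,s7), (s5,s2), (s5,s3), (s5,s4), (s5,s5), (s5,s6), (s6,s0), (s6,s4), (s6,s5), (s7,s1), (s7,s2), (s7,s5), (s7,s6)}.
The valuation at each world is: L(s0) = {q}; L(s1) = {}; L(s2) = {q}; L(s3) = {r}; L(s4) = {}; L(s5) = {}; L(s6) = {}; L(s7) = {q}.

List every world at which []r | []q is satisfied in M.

Recall that []ψ holds at a world iff ψ holds at every accessible world, and <>ψ holds iff ψ holds at some accessible world.
Let φ = []r | []q. Evaluate φ at each world:
  s0 (successors {s0, s1}): φ is false.
  s1 (successors {s0, s1, s3, s7}): φ is false.
  s2 (successors {s0, s1, s3, s5, s6, s7}): φ is false.
  s3 (successors {s0, s1, s2, s4, s6}): φ is false.
  s4 (successors {s0, s1, s2, s4, s5, s6, s7}): φ is false.
  s5 (successors {s2, s3, s4, s5, s6}): φ is false.
  s6 (successors {s0, s4, s5}): φ is false.
  s7 (successors {s1, s2, s5, s6}): φ is false.
For instance, at s1:
  At s1: []r is false, []q is false, so []r | []q is false.
    At s1: []r requires r at every successor {s0, s1, s3, s7}.
      r fails at s0, so []r is false at s1.
    At s1: []q requires q at every successor {s0, s1, s3, s7}.
      q fails at s1, so []q is false at s1.
Satisfying worlds: none.

none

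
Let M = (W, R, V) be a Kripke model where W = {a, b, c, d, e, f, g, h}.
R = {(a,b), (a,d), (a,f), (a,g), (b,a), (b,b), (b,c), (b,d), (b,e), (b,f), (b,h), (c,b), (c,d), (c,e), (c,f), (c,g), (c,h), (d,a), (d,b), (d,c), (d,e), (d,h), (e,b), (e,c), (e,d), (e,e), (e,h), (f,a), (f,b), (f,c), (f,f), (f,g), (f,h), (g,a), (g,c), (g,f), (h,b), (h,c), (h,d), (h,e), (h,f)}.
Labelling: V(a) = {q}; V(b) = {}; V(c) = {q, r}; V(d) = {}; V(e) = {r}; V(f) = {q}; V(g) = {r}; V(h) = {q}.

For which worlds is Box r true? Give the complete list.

none

Let φ = Box r. Evaluate φ at each world:
  a (successors {b, d, f, g}): φ is false.
  b (successors {a, b, c, d, e, f, h}): φ is false.
  c (successors {b, d, e, f, g, h}): φ is false.
  d (successors {a, b, c, e, h}): φ is false.
  e (successors {b, c, d, e, h}): φ is false.
  f (successors {a, b, c, f, g, h}): φ is false.
  g (successors {a, c, f}): φ is false.
  h (successors {b, c, d, e, f}): φ is false.
For instance, at d:
  At d: Box r requires r at every successor {a, b, c, e, h}.
    r fails at a, so Box r is false at d.
Satisfying worlds: none.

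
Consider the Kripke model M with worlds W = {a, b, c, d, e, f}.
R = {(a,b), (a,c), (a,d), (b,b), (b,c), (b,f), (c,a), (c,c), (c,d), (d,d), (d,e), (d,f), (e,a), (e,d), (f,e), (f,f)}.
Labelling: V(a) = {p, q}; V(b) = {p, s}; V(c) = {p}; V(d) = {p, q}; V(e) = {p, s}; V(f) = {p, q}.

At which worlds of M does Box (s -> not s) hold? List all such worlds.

Let φ = Box (s -> not s). Evaluate φ at each world:
  a (successors {b, c, d}): φ is false.
  b (successors {b, c, f}): φ is false.
  c (successors {a, c, d}): φ is true.
  d (successors {d, e, f}): φ is false.
  e (successors {a, d}): φ is true.
  f (successors {e, f}): φ is false.
For instance, at b:
  At b: Box (s -> not s) requires s -> not s at every successor {b, c, f}.
    s -> not s fails at b, so Box (s -> not s) is false at b.
Satisfying worlds: {c, e}

c, e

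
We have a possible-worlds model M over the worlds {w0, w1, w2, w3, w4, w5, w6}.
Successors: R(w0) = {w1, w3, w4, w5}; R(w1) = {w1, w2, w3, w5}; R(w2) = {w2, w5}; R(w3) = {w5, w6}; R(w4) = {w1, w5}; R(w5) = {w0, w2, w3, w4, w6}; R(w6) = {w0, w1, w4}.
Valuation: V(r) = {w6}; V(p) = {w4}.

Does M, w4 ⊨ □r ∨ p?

Yes

At w4: □r is false, p is true, so □r ∨ p is true.
  At w4: □r requires r at every successor {w1, w5}.
    r fails at w1, so □r is false at w4.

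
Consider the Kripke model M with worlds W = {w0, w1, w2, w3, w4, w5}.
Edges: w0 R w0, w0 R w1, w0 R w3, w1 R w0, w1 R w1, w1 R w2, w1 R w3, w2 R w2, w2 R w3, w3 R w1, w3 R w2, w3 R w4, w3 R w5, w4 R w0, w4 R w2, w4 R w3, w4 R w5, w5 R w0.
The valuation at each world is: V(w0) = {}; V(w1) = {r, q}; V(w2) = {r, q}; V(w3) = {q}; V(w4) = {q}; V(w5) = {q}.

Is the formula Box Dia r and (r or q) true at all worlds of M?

Let φ = Box Dia r and (r or q). Evaluate φ at each world:
  w0 (successors {w0, w1, w3}): φ is false.
  w1 (successors {w0, w1, w2, w3}): φ is true.
  w2 (successors {w2, w3}): φ is true.
  w3 (successors {w1, w2, w4, w5}): φ is false.
  w4 (successors {w0, w2, w3, w5}): φ is false.
  w5 (successors {w0}): φ is true.
Detail at w0 (counterexample):
  At w0: Box Dia r is true, r or q is false, so Box Dia r and (r or q) is false.
    At w0: Box Dia r requires Dia r at every successor {w0, w1, w3}.
      At w0: Dia r is true.
      At w1: Dia r is true.
      At w3: Dia r is true.
    So Box Dia r is true at w0.

No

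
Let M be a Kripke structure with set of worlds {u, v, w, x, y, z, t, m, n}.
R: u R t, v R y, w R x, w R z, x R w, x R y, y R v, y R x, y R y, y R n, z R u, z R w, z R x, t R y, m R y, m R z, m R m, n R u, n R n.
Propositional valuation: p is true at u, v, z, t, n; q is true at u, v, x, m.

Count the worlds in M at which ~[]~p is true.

Let φ = ~[]~p. Evaluate φ at each world:
  u (successors {t}): φ is true.
  v (successors {y}): φ is false.
  w (successors {x, z}): φ is true.
  x (successors {w, y}): φ is false.
  y (successors {v, x, y, n}): φ is true.
  z (successors {u, w, x}): φ is true.
  t (successors {y}): φ is false.
  m (successors {y, z, m}): φ is true.
  n (successors {u, n}): φ is true.
For instance, at m:
  At m: []~p is false, so ~[]~p is true.
    At m: []~p requires ~p at every successor {y, z, m}.
      ~p fails at z, so []~p is false at m.
Satisfying worlds: {u, w, y, z, m, n}

6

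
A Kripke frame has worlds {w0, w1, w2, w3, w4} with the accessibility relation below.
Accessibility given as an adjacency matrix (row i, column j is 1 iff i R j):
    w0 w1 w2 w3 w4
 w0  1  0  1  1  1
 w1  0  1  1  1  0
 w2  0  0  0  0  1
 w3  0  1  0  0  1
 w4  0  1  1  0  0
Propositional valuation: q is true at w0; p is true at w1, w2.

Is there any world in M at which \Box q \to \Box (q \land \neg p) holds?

Yes

Let φ = \Box q \to \Box (q \land \neg p). Evaluate φ at each world:
  w0 (successors {w0, w2, w3, w4}): φ is true.
  w1 (successors {w1, w2, w3}): φ is true.
  w2 (successors {w4}): φ is true.
  w3 (successors {w1, w4}): φ is true.
  w4 (successors {w1, w2}): φ is true.
Detail at w0 (witness):
  At w0: \Box q is false, \Box (q \land \neg p) is false, so \Box q \to \Box (q \land \neg p) is true.
    At w0: \Box q requires q at every successor {w0, w2, w3, w4}.
      q fails at w2, so \Box q is false at w0.
    At w0: \Box (q \land \neg p) requires q \land \neg p at every successor {w0, w2, w3, w4}.
      q \land \neg p fails at w2, so \Box (q \land \neg p) is false at w0.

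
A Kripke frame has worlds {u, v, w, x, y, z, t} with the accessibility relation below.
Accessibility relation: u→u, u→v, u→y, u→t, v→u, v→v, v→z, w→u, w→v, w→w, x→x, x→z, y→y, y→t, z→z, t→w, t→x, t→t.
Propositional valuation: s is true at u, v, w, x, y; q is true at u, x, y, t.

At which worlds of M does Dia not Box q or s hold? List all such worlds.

u, v, w, x, y, z, t

Let φ = Dia not Box q or s. Evaluate φ at each world:
  u (successors {u, v, y, t}): φ is true.
  v (successors {u, v, z}): φ is true.
  w (successors {u, v, w}): φ is true.
  x (successors {x, z}): φ is true.
  y (successors {y, t}): φ is true.
  z (successors {z}): φ is true.
  t (successors {w, x, t}): φ is true.
For instance, at v:
  At v: Dia not Box q is true, s is true, so Dia not Box q or s is true.
    At v: Dia not Box q requires not Box q at some successor in {u, v, z}.
      not Box q holds at u, so Dia not Box q is true at v.
Satisfying worlds: {u, v, w, x, y, z, t}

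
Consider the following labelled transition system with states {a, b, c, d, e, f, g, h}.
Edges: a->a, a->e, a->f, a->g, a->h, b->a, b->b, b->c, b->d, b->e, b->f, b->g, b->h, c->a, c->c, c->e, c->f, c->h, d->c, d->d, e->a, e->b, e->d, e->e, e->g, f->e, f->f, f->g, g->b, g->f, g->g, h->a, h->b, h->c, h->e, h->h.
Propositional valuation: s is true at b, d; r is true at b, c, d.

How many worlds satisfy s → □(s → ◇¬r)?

6

Let φ = s → □(s → ◇¬r). Evaluate φ at each world:
  a (successors {a, e, f, g, h}): φ is true.
  b (successors {a, b, c, d, e, f, g, h}): φ is false.
  c (successors {a, c, e, f, h}): φ is true.
  d (successors {c, d}): φ is false.
  e (successors {a, b, d, e, g}): φ is true.
  f (successors {e, f, g}): φ is true.
  g (successors {b, f, g}): φ is true.
  h (successors {a, b, c, e, h}): φ is true.
For instance, at e:
  At e: s is false, □(s → ◇¬r) is false, so s → □(s → ◇¬r) is true.
    At e: □(s → ◇¬r) requires s → ◇¬r at every successor {a, b, d, e, g}.
      s → ◇¬r fails at d, so □(s → ◇¬r) is false at e.
Satisfying worlds: {a, c, e, f, g, h}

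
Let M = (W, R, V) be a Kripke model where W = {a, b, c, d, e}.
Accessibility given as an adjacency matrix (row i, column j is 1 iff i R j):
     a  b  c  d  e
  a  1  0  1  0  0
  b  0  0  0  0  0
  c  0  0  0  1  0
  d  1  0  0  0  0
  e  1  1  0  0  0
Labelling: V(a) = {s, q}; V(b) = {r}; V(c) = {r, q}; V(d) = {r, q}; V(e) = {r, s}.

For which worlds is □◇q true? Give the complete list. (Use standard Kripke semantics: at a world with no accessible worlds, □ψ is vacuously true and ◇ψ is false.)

a, b, c, d

Let φ = □◇q. Evaluate φ at each world:
  a (successors {a, c}): φ is true.
  b (successors ∅): φ is true.
  c (successors {d}): φ is true.
  d (successors {a}): φ is true.
  e (successors {a, b}): φ is false.
For instance, at a:
  At a: □◇q requires ◇q at every successor {a, c}.
      At a: ◇q requires q at some successor in {a, c}.
        q holds at a, so ◇q is true at a.
      At c: ◇q requires q at some successor in {d}.
        q holds at d, so ◇q is true at c.
  So □◇q is true at a.
Satisfying worlds: {a, b, c, d}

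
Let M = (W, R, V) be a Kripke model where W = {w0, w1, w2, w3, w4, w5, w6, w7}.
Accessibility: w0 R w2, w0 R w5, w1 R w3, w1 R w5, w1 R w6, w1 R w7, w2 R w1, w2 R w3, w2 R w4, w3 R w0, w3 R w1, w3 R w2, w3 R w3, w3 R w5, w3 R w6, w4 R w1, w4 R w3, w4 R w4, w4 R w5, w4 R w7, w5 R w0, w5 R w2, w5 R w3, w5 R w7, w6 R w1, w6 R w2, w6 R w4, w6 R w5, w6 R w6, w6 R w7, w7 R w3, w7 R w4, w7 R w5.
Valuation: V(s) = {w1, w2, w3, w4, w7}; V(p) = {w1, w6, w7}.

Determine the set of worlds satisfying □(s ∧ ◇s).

w2

Let φ = □(s ∧ ◇s). Evaluate φ at each world:
  w0 (successors {w2, w5}): φ is false.
  w1 (successors {w3, w5, w6, w7}): φ is false.
  w2 (successors {w1, w3, w4}): φ is true.
  w3 (successors {w0, w1, w2, w3, w5, w6}): φ is false.
  w4 (successors {w1, w3, w4, w5, w7}): φ is false.
  w5 (successors {w0, w2, w3, w7}): φ is false.
  w6 (successors {w1, w2, w4, w5, w6, w7}): φ is false.
  w7 (successors {w3, w4, w5}): φ is false.
For instance, at w4:
  At w4: □(s ∧ ◇s) requires s ∧ ◇s at every successor {w1, w3, w4, w5, w7}.
    s ∧ ◇s fails at w5, so □(s ∧ ◇s) is false at w4.
      At w5: s is false, ◇s is true, so s ∧ ◇s is false.
Satisfying worlds: {w2}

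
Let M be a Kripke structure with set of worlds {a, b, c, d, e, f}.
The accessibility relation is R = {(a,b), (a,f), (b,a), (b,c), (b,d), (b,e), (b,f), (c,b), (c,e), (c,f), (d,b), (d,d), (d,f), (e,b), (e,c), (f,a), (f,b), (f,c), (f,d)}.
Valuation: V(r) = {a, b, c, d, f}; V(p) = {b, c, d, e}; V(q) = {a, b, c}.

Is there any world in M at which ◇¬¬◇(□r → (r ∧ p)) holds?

Let φ = ◇¬¬◇(□r → (r ∧ p)). Evaluate φ at each world:
  a (successors {b, f}): φ is true.
  b (successors {a, c, d, e, f}): φ is true.
  c (successors {b, e, f}): φ is true.
  d (successors {b, d, f}): φ is true.
  e (successors {b, c}): φ is true.
  f (successors {a, b, c, d}): φ is true.
Detail at a (witness):
  At a: ◇¬¬◇(□r → (r ∧ p)) requires ¬¬◇(□r → (r ∧ p)) at some successor in {b, f}.
    ¬¬◇(□r → (r ∧ p)) holds at b, so ◇¬¬◇(□r → (r ∧ p)) is true at a.
      At b: ¬◇(□r → (r ∧ p)) is false, so ¬¬◇(□r → (r ∧ p)) is true.

Yes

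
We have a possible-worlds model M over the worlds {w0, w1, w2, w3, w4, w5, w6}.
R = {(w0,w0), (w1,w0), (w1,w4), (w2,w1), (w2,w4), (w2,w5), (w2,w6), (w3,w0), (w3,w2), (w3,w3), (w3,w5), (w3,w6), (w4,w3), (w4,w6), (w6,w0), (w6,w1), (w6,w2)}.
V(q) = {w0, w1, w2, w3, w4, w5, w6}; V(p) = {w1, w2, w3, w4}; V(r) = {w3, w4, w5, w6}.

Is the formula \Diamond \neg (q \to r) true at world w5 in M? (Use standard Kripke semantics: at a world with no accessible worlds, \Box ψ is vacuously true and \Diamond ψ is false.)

No

At w5: no accessible worlds, so \Diamond \neg (q \to r) is false.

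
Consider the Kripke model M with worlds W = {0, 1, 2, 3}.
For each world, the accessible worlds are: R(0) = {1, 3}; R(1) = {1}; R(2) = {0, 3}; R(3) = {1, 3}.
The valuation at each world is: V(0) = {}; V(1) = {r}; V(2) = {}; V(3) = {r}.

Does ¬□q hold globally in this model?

Let φ = ¬□q. Evaluate φ at each world:
  0 (successors {1, 3}): φ is true.
  1 (successors {1}): φ is true.
  2 (successors {0, 3}): φ is true.
  3 (successors {1, 3}): φ is true.
For instance, at 0:
  At 0: □q is false, so ¬□q is true.
    At 0: □q requires q at every successor {1, 3}.
      q fails at 1, so □q is false at 0.

Yes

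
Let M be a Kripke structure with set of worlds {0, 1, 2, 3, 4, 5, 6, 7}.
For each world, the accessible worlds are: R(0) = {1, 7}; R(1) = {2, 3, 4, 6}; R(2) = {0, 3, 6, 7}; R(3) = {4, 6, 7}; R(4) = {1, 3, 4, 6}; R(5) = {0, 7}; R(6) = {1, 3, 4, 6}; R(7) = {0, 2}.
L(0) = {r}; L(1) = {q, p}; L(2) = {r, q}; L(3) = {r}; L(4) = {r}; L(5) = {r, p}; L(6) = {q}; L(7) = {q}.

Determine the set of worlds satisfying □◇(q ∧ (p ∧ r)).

Let φ = □◇(q ∧ (p ∧ r)). Evaluate φ at each world:
  0 (successors {1, 7}): φ is false.
  1 (successors {2, 3, 4, 6}): φ is false.
  2 (successors {0, 3, 6, 7}): φ is false.
  3 (successors {4, 6, 7}): φ is false.
  4 (successors {1, 3, 4, 6}): φ is false.
  5 (successors {0, 7}): φ is false.
  6 (successors {1, 3, 4, 6}): φ is false.
  7 (successors {0, 2}): φ is false.
For instance, at 6:
  At 6: □◇(q ∧ (p ∧ r)) requires ◇(q ∧ (p ∧ r)) at every successor {1, 3, 4, 6}.
    ◇(q ∧ (p ∧ r)) fails at 1, so □◇(q ∧ (p ∧ r)) is false at 6.
      At 1: ◇(q ∧ (p ∧ r)) requires q ∧ (p ∧ r) at some successor in {2, 3, 4, 6}.
        At 2: q ∧ (p ∧ r) is false.
        At 3: q ∧ (p ∧ r) is false.
        At 4: q ∧ (p ∧ r) is false.
        At 6: q ∧ (p ∧ r) is false.
      So ◇(q ∧ (p ∧ r)) is false at 1.
Satisfying worlds: none.

none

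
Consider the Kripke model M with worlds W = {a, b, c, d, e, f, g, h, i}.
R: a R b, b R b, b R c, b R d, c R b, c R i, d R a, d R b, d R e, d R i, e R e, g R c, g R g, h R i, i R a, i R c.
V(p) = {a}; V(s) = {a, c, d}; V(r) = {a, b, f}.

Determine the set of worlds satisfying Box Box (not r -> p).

Recall that Box ψ holds at a world iff ψ holds at every accessible world, and Dia ψ holds iff ψ holds at some accessible world.
Let φ = Box Box (not r -> p). Evaluate φ at each world:
  a (successors {b}): φ is false.
  b (successors {b, c, d}): φ is false.
  c (successors {b, i}): φ is false.
  d (successors {a, b, e, i}): φ is false.
  e (successors {e}): φ is false.
  f (successors ∅): φ is true.
  g (successors {c, g}): φ is false.
  h (successors {i}): φ is false.
  i (successors {a, c}): φ is false.
For instance, at h:
  At h: Box Box (not r -> p) requires Box (not r -> p) at every successor {i}.
    Box (not r -> p) fails at i, so Box Box (not r -> p) is false at h.
      At i: Box (not r -> p) requires not r -> p at every successor {a, c}.
        not r -> p fails at c, so Box (not r -> p) is false at i.
Satisfying worlds: {f}

f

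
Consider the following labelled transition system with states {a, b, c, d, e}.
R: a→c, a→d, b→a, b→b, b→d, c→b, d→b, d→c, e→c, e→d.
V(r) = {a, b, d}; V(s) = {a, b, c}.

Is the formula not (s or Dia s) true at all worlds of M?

No

Let φ = not (s or Dia s). Evaluate φ at each world:
  a (successors {c, d}): φ is false.
  b (successors {a, b, d}): φ is false.
  c (successors {b}): φ is false.
  d (successors {b, c}): φ is false.
  e (successors {c, d}): φ is false.
Detail at a (counterexample):
  At a: s or Dia s is true, so not (s or Dia s) is false.
    At a: s is true, Dia s is true, so s or Dia s is true.
      At a: Dia s requires s at some successor in {c, d}.
        s holds at c, so Dia s is true at a.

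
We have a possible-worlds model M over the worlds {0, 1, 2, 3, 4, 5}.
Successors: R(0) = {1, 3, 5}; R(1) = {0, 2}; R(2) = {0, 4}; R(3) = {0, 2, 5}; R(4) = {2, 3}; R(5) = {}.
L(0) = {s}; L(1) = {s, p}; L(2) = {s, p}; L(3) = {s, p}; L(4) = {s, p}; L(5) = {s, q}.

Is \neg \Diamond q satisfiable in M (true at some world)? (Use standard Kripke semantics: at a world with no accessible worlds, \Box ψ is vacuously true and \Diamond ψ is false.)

Yes

Let φ = \neg \Diamond q. Evaluate φ at each world:
  0 (successors {1, 3, 5}): φ is false.
  1 (successors {0, 2}): φ is true.
  2 (successors {0, 4}): φ is true.
  3 (successors {0, 2, 5}): φ is false.
  4 (successors {2, 3}): φ is true.
  5 (successors ∅): φ is true.
Detail at 1 (witness):
  At 1: \Diamond q is false, so \neg \Diamond q is true.
    At 1: \Diamond q requires q at some successor in {0, 2}.
      At 0: q is false.
      At 2: q is false.
    So \Diamond q is false at 1.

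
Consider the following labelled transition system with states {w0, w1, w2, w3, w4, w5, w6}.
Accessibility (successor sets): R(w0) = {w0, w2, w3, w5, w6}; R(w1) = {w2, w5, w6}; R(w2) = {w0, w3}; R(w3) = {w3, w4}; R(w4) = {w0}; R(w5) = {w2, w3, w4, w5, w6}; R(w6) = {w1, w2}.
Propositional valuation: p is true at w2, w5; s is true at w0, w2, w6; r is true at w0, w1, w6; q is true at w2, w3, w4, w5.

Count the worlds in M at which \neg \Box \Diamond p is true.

6

Let φ = \neg \Box \Diamond p. Evaluate φ at each world:
  w0 (successors {w0, w2, w3, w5, w6}): φ is true.
  w1 (successors {w2, w5, w6}): φ is true.
  w2 (successors {w0, w3}): φ is true.
  w3 (successors {w3, w4}): φ is true.
  w4 (successors {w0}): φ is false.
  w5 (successors {w2, w3, w4, w5, w6}): φ is true.
  w6 (successors {w1, w2}): φ is true.
For instance, at w0:
  At w0: \Box \Diamond p is false, so \neg \Box \Diamond p is true.
    At w0: \Box \Diamond p requires \Diamond p at every successor {w0, w2, w3, w5, w6}.
      \Diamond p fails at w2, so \Box \Diamond p is false at w0.
Satisfying worlds: {w0, w1, w2, w3, w5, w6}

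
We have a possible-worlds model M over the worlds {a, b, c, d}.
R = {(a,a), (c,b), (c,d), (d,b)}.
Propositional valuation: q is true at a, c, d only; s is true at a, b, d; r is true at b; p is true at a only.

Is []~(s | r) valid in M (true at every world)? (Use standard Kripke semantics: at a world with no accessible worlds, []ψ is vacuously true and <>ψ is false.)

Recall that []ψ holds at a world iff ψ holds at every accessible world, and <>ψ holds iff ψ holds at some accessible world.
Let φ = []~(s | r). Evaluate φ at each world:
  a (successors {a}): φ is false.
  b (successors ∅): φ is true.
  c (successors {b, d}): φ is false.
  d (successors {b}): φ is false.
Detail at a (counterexample):
  At a: []~(s | r) requires ~(s | r) at every successor {a}.
    ~(s | r) fails at a, so []~(s | r) is false at a.

No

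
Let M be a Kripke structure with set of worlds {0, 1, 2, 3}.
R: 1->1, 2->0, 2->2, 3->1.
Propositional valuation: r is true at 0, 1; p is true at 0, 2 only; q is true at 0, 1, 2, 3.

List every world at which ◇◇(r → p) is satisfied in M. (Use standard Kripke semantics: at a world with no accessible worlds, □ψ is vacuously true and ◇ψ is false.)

Let φ = ◇◇(r → p). Evaluate φ at each world:
  0 (successors ∅): φ is false.
  1 (successors {1}): φ is false.
  2 (successors {0, 2}): φ is true.
  3 (successors {1}): φ is false.
For instance, at 1:
  At 1: ◇◇(r → p) requires ◇(r → p) at some successor in {1}.
    At 1: ◇(r → p) is false.
  So ◇◇(r → p) is false at 1.
Satisfying worlds: {2}

2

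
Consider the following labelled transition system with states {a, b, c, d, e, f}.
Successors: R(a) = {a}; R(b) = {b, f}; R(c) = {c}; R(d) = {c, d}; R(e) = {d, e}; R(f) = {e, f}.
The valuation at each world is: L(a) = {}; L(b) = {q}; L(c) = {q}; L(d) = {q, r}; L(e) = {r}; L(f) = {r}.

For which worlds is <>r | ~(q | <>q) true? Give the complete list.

Let φ = <>r | ~(q | <>q). Evaluate φ at each world:
  a (successors {a}): φ is true.
  b (successors {b, f}): φ is true.
  c (successors {c}): φ is false.
  d (successors {c, d}): φ is true.
  e (successors {d, e}): φ is true.
  f (successors {e, f}): φ is true.
For instance, at e:
  At e: <>r is true, ~(q | <>q) is false, so <>r | ~(q | <>q) is true.
    At e: <>r requires r at some successor in {d, e}.
      r holds at d, so <>r is true at e.
    At e: q | <>q is true, so ~(q | <>q) is false.
      At e: q is false, <>q is true, so q | <>q is true.
Satisfying worlds: {a, b, d, e, f}

a, b, d, e, f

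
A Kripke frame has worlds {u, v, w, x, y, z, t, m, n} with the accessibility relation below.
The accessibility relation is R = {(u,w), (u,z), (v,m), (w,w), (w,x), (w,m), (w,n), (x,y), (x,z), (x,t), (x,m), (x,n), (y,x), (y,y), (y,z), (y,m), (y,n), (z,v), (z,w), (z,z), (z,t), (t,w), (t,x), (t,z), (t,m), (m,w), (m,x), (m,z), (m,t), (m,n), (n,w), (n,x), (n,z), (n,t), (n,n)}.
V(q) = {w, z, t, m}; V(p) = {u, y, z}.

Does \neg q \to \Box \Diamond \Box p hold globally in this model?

Recall that \Box ψ holds at a world iff ψ holds at every accessible world, and \Diamond ψ holds iff ψ holds at some accessible world.
Let φ = \neg q \to \Box \Diamond \Box p. Evaluate φ at each world:
  u (successors {w, z}): φ is false.
  v (successors {m}): φ is false.
  w (successors {w, x, m, n}): φ is true.
  x (successors {y, z, t, m, n}): φ is false.
  y (successors {x, y, z, m, n}): φ is false.
  z (successors {v, w, z, t}): φ is true.
  t (successors {w, x, z, m}): φ is true.
  m (successors {w, x, z, t, n}): φ is true.
  n (successors {w, x, z, t, n}): φ is false.
Detail at u (counterexample):
  At u: \neg q is true, \Box \Diamond \Box p is false, so \neg q \to \Box \Diamond \Box p is false.
    At u: \Box \Diamond \Box p requires \Diamond \Box p at every successor {w, z}.
      \Diamond \Box p fails at w, so \Box \Diamond \Box p is false at u.

No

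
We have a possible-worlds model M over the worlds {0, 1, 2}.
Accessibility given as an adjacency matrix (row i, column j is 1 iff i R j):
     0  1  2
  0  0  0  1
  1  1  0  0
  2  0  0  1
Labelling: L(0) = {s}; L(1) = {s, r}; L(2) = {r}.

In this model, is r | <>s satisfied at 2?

Yes

Recall that <>ψ holds at a world iff ψ holds at some accessible world.
At 2: r is true, <>s is false, so r | <>s is true.
  At 2: <>s requires s at some successor in {2}.
    At 2: s is false.
  So <>s is false at 2.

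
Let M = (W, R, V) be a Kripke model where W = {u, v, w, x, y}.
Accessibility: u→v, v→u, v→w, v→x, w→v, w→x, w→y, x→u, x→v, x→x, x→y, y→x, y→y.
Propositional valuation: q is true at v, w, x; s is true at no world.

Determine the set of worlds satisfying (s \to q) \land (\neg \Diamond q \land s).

Let φ = (s \to q) \land (\neg \Diamond q \land s). Evaluate φ at each world:
  u (successors {v}): φ is false.
  v (successors {u, w, x}): φ is false.
  w (successors {v, x, y}): φ is false.
  x (successors {u, v, x, y}): φ is false.
  y (successors {x, y}): φ is false.
For instance, at y:
  At y: s \to q is true, \neg \Diamond q \land s is false, so (s \to q) \land (\neg \Diamond q \land s) is false.
    At y: \neg \Diamond q is false, s is false, so \neg \Diamond q \land s is false.
      At y: \Diamond q is true, so \neg \Diamond q is false.
Satisfying worlds: none.

none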